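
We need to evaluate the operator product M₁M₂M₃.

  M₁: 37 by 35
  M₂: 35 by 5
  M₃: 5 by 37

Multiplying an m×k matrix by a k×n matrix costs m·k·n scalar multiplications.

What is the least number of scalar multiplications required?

13320

Order (M₁(M₂M₃)): (M₂M₃): 35×5 by 5×37 → 35×37, cost 35·5·37 = 6475; (M₁(M₂M₃)): 37×35 by 35×37 → 37×37, cost 37·35·37 = 47915; cumulative 54390. Total 54390.
Order ((M₁M₂)M₃): (M₁M₂): 37×35 by 35×5 → 37×5, cost 37·35·5 = 6475; ((M₁M₂)M₃): 37×5 by 5×37 → 37×37, cost 37·5·37 = 6845; cumulative 13320. Total 13320.
Minimum: 13320.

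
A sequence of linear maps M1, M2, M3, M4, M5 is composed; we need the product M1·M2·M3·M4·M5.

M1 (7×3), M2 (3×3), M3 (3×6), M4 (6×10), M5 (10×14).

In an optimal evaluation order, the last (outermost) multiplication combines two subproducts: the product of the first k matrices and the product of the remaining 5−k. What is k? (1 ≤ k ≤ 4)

1

Adjacent pairs: M1M2 = 7·3·3 = 63; M2M3 = 3·3·6 = 54; M3M4 = 3·6·10 = 180; M4M5 = 6·10·14 = 840.
Length 3: M1..M3: k=1: 0+54+7·3·6=180; k=2: 63+0+7·3·6=189 → min 180 | M2..M4: k=2: 0+180+3·3·10=270; k=3: 54+0+3·6·10=234 → min 234 | M3..M5: k=3: 0+840+3·6·14=1092; k=4: 180+0+3·10·14=600 → min 600.
Length 4: M1..M4: k=1: 0+234+7·3·10=444; k=2: 63+180+7·3·10=453; k=3: 180+0+7·6·10=600 → min 444 | M2..M5: k=2: 0+600+3·3·14=726; k=3: 54+840+3·6·14=1146; k=4: 234+0+3·10·14=654 → min 654.
Top-level splits: k=1: (M1..M1)·(M2..M5) → 0+654+7·3·14 = 948; k=2: (M1..M2)·(M3..M5) → 63+600+7·3·14 = 957; k=3: (M1..M3)·(M4..M5) → 180+840+7·6·14 = 1608; k=4: (M1..M4)·(M5..M5) → 444+0+7·10·14 = 1424.
Best split is after M1, i.e. k = 1.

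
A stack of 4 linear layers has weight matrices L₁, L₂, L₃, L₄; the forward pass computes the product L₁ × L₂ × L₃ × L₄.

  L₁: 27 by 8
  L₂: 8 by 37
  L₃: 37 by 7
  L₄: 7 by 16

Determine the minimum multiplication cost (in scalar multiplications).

Adjacent pairs: L₁L₂ = 27·8·37 = 7992; L₂L₃ = 8·37·7 = 2072; L₃L₄ = 37·7·16 = 4144.
Length 3: L₁..L₃: k=1: 0+2072+27·8·7=3584; k=2: 7992+0+27·37·7=14985 → min 3584 | L₂..L₄: k=2: 0+4144+8·37·16=8880; k=3: 2072+0+8·7·16=2968 → min 2968.
Length 4: L₁..L₄: k=1: 0+2968+27·8·16=6424; k=2: 7992+4144+27·37·16=28120; k=3: 3584+0+27·7·16=6608 → min 6424.
Optimal order: (L₁ × ((L₂ × L₃) × L₄)) with cost 6424.

6424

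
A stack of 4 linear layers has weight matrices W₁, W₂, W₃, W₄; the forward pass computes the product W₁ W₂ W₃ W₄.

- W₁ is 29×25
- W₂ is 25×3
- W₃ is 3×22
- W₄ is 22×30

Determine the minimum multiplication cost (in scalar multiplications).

6765

Adjacent pairs: W₁W₂ = 29·25·3 = 2175; W₂W₃ = 25·3·22 = 1650; W₃W₄ = 3·22·30 = 1980.
Length 3: W₁..W₃: k=1: 0+1650+29·25·22=17600; k=2: 2175+0+29·3·22=4089 → min 4089 | W₂..W₄: k=2: 0+1980+25·3·30=4230; k=3: 1650+0+25·22·30=18150 → min 4230.
Length 4: W₁..W₄: k=1: 0+4230+29·25·30=25980; k=2: 2175+1980+29·3·30=6765; k=3: 4089+0+29·22·30=23229 → min 6765.
Optimal order: ((W₁ W₂) (W₃ W₄)) with cost 6765.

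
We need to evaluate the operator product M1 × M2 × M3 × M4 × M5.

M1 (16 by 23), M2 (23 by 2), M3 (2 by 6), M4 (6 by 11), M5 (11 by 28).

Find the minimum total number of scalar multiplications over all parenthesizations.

Adjacent pairs: M1M2 = 16·23·2 = 736; M2M3 = 23·2·6 = 276; M3M4 = 2·6·11 = 132; M4M5 = 6·11·28 = 1848.
Length 3: M1..M3: k=1: 0+276+16·23·6=2484; k=2: 736+0+16·2·6=928 → min 928 | M2..M4: k=2: 0+132+23·2·11=638; k=3: 276+0+23·6·11=1794 → min 638 | M3..M5: k=3: 0+1848+2·6·28=2184; k=4: 132+0+2·11·28=748 → min 748.
Length 4: M1..M4: k=1: 0+638+16·23·11=4686; k=2: 736+132+16·2·11=1220; k=3: 928+0+16·6·11=1984 → min 1220 | M2..M5: k=2: 0+748+23·2·28=2036; k=3: 276+1848+23·6·28=5988; k=4: 638+0+23·11·28=7722 → min 2036.
Length 5: M1..M5: k=1: 0+2036+16·23·28=12340; k=2: 736+748+16·2·28=2380; k=3: 928+1848+16·6·28=5464; k=4: 1220+0+16·11·28=6148 → min 2380.
Optimal order: ((M1 × M2) × ((M3 × M4) × M5)) with cost 2380.

2380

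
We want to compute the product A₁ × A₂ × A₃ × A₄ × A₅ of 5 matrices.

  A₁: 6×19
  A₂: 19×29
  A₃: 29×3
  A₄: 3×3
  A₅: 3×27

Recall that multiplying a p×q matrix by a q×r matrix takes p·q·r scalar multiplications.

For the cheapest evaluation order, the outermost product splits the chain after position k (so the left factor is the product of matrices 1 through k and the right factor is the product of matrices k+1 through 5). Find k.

4

Adjacent pairs: A₁A₂ = 6·19·29 = 3306; A₂A₃ = 19·29·3 = 1653; A₃A₄ = 29·3·3 = 261; A₄A₅ = 3·3·27 = 243.
Length 3: A₁..A₃: k=1: 0+1653+6·19·3=1995; k=2: 3306+0+6·29·3=3828 → min 1995 | A₂..A₄: k=2: 0+261+19·29·3=1914; k=3: 1653+0+19·3·3=1824 → min 1824 | A₃..A₅: k=3: 0+243+29·3·27=2592; k=4: 261+0+29·3·27=2610 → min 2592.
Length 4: A₁..A₄: k=1: 0+1824+6·19·3=2166; k=2: 3306+261+6·29·3=4089; k=3: 1995+0+6·3·3=2049 → min 2049 | A₂..A₅: k=2: 0+2592+19·29·27=17469; k=3: 1653+243+19·3·27=3435; k=4: 1824+0+19·3·27=3363 → min 3363.
Top-level splits: k=1: (A₁..A₁)·(A₂..A₅) → 0+3363+6·19·27 = 6441; k=2: (A₁..A₂)·(A₃..A₅) → 3306+2592+6·29·27 = 10596; k=3: (A₁..A₃)·(A₄..A₅) → 1995+243+6·3·27 = 2724; k=4: (A₁..A₄)·(A₅..A₅) → 2049+0+6·3·27 = 2535.
Best split is after A₄, i.e. k = 4.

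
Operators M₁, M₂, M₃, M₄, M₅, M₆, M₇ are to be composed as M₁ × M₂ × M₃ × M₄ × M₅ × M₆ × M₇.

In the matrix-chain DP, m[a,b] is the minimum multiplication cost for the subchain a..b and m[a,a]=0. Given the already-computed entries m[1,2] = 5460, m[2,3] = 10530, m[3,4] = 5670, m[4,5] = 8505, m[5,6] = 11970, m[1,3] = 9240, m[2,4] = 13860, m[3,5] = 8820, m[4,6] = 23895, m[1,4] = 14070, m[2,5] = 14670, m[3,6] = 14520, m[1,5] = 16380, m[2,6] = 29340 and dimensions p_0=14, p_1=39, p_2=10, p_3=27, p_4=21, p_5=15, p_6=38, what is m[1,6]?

24360

m[1,6] = min over k∈[1,5] of m[1,k]+m[k+1,6]+p_{0}·p_k·p_{6}.
k=1: 0 + 29340 + 14·39·38 = 50088; k=2: 5460 + 14520 + 14·10·38 = 25300; k=3: 9240 + 23895 + 14·27·38 = 47499; k=4: 14070 + 11970 + 14·21·38 = 37212; k=5: 16380 + 0 + 14·15·38 = 24360.
Minimum: 24360 at k=5.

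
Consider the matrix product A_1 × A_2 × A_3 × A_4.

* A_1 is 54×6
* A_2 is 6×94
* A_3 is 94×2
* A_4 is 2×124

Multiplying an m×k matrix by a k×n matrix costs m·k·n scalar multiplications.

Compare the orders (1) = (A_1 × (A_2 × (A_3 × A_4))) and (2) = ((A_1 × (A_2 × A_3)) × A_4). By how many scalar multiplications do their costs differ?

118256

Order (1) = (A_1 × (A_2 × (A_3 × A_4))): (A_3 × A_4): 94×2 by 2×124 → 94×124, cost 94·2·124 = 23312; (A_2 × (A_3 × A_4)): 6×94 by 94×124 → 6×124, cost 6·94·124 = 69936; cumulative 93248; (A_1 × (A_2 × (A_3 × A_4))): 54×6 by 6×124 → 54×124, cost 54·6·124 = 40176; cumulative 133424. Total 133424.
Order (2) = ((A_1 × (A_2 × A_3)) × A_4): (A_2 × A_3): 6×94 by 94×2 → 6×2, cost 6·94·2 = 1128; (A_1 × (A_2 × A_3)): 54×6 by 6×2 → 54×2, cost 54·6·2 = 648; cumulative 1776; ((A_1 × (A_2 × A_3)) × A_4): 54×2 by 2×124 → 54×124, cost 54·2·124 = 13392; cumulative 15168. Total 15168.
Difference: |133424 − 15168| = 118256.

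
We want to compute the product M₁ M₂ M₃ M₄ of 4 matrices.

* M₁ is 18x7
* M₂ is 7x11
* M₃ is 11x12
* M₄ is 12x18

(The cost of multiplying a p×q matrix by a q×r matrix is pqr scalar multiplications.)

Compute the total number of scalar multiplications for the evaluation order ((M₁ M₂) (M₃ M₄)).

7326

(M₁ M₂): 18×7 by 7×11 → 18×11, cost 18·7·11 = 1386
(M₃ M₄): 11×12 by 12×18 → 11×18, cost 11·12·18 = 2376
((M₁ M₂) (M₃ M₄)): 18×11 by 11×18 → 18×18, cost 18·11·18 = 3564; cumulative 7326
Total: 7326 scalar multiplications.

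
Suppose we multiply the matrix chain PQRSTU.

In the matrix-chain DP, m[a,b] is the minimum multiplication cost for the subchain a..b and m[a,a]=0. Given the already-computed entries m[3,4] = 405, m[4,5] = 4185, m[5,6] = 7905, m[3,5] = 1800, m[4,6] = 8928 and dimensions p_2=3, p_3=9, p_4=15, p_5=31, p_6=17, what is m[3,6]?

m[3,6] = min over k∈[3,5] of m[3,k]+m[k+1,6]+p_{2}·p_k·p_{6}.
k=3: 0 + 8928 + 3·9·17 = 9387; k=4: 405 + 7905 + 3·15·17 = 9075; k=5: 1800 + 0 + 3·31·17 = 3381.
Minimum: 3381 at k=5.

3381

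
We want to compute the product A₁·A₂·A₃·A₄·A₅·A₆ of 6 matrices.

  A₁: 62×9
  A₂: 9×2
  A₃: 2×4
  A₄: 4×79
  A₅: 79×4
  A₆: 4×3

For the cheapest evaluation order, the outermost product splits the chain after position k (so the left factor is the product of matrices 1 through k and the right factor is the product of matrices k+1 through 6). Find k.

2

Adjacent pairs: A₁A₂ = 62·9·2 = 1116; A₂A₃ = 9·2·4 = 72; A₃A₄ = 2·4·79 = 632; A₄A₅ = 4·79·4 = 1264; A₅A₆ = 79·4·3 = 948.
Length 3: A₁..A₃: k=1: 0+72+62·9·4=2304; k=2: 1116+0+62·2·4=1612 → min 1612 | A₂..A₄: k=2: 0+632+9·2·79=2054; k=3: 72+0+9·4·79=2916 → min 2054 | A₃..A₅: k=3: 0+1264+2·4·4=1296; k=4: 632+0+2·79·4=1264 → min 1264 | A₄..A₆: k=4: 0+948+4·79·3=1896; k=5: 1264+0+4·4·3=1312 → min 1312.
Length 4: A₁..A₄: k=1: 0+2054+62·9·79=46136; k=2: 1116+632+62·2·79=11544; k=3: 1612+0+62·4·79=21204 → min 11544 | A₂..A₅: k=2: 0+1264+9·2·4=1336; k=3: 72+1264+9·4·4=1480; k=4: 2054+0+9·79·4=4898 → min 1336 | A₃..A₆: k=3: 0+1312+2·4·3=1336; k=4: 632+948+2·79·3=2054; k=5: 1264+0+2·4·3=1288 → min 1288.
Length 5: A₁..A₅: k=1: 0+1336+62·9·4=3568; k=2: 1116+1264+62·2·4=2876; k=3: 1612+1264+62·4·4=3868; k=4: 11544+0+62·79·4=31136 → min 2876 | A₂..A₆: k=2: 0+1288+9·2·3=1342; k=3: 72+1312+9·4·3=1492; k=4: 2054+948+9·79·3=5135; k=5: 1336+0+9·4·3=1444 → min 1342.
Top-level splits: k=1: (A₁..A₁)·(A₂..A₆) → 0+1342+62·9·3 = 3016; k=2: (A₁..A₂)·(A₃..A₆) → 1116+1288+62·2·3 = 2776; k=3: (A₁..A₃)·(A₄..A₆) → 1612+1312+62·4·3 = 3668; k=4: (A₁..A₄)·(A₅..A₆) → 11544+948+62·79·3 = 27186; k=5: (A₁..A₅)·(A₆..A₆) → 2876+0+62·4·3 = 3620.
Best split is after A₂, i.e. k = 2.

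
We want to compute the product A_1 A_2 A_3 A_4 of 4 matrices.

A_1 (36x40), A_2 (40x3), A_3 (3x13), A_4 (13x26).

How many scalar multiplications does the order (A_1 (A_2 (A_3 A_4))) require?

41574

(A_3 A_4): 3×13 by 13×26 → 3×26, cost 3·13·26 = 1014
(A_2 (A_3 A_4)): 40×3 by 3×26 → 40×26, cost 40·3·26 = 3120; cumulative 4134
(A_1 (A_2 (A_3 A_4))): 36×40 by 40×26 → 36×26, cost 36·40·26 = 37440; cumulative 41574
Total: 41574 scalar multiplications.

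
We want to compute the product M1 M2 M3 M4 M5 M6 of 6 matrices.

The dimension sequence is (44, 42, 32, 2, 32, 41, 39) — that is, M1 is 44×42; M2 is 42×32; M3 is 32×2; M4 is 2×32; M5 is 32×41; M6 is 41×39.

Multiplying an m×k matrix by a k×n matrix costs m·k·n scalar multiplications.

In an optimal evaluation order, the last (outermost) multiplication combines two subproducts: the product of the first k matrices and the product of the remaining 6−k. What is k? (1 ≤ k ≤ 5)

Adjacent pairs: M1M2 = 44·42·32 = 59136; M2M3 = 42·32·2 = 2688; M3M4 = 32·2·32 = 2048; M4M5 = 2·32·41 = 2624; M5M6 = 32·41·39 = 51168.
Length 3: M1..M3: k=1: 0+2688+44·42·2=6384; k=2: 59136+0+44·32·2=61952 → min 6384 | M2..M4: k=2: 0+2048+42·32·32=45056; k=3: 2688+0+42·2·32=5376 → min 5376 | M3..M5: k=3: 0+2624+32·2·41=5248; k=4: 2048+0+32·32·41=44032 → min 5248 | M4..M6: k=4: 0+51168+2·32·39=53664; k=5: 2624+0+2·41·39=5822 → min 5822.
Length 4: M1..M4: k=1: 0+5376+44·42·32=64512; k=2: 59136+2048+44·32·32=106240; k=3: 6384+0+44·2·32=9200 → min 9200 | M2..M5: k=2: 0+5248+42·32·41=60352; k=3: 2688+2624+42·2·41=8756; k=4: 5376+0+42·32·41=60480 → min 8756 | M3..M6: k=3: 0+5822+32·2·39=8318; k=4: 2048+51168+32·32·39=93152; k=5: 5248+0+32·41·39=56416 → min 8318.
Length 5: M1..M5: k=1: 0+8756+44·42·41=84524; k=2: 59136+5248+44·32·41=122112; k=3: 6384+2624+44·2·41=12616; k=4: 9200+0+44·32·41=66928 → min 12616 | M2..M6: k=2: 0+8318+42·32·39=60734; k=3: 2688+5822+42·2·39=11786; k=4: 5376+51168+42·32·39=108960; k=5: 8756+0+42·41·39=75914 → min 11786.
Top-level splits: k=1: (M1..M1)·(M2..M6) → 0+11786+44·42·39 = 83858; k=2: (M1..M2)·(M3..M6) → 59136+8318+44·32·39 = 122366; k=3: (M1..M3)·(M4..M6) → 6384+5822+44·2·39 = 15638; k=4: (M1..M4)·(M5..M6) → 9200+51168+44·32·39 = 115280; k=5: (M1..M5)·(M6..M6) → 12616+0+44·41·39 = 82972.
Best split is after M3, i.e. k = 3.

3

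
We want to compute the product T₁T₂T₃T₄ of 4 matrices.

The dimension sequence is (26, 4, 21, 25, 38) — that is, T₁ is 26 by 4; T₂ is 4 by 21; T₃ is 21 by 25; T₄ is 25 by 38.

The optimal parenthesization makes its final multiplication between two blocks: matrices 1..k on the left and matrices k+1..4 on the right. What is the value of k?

Adjacent pairs: T₁T₂ = 26·4·21 = 2184; T₂T₃ = 4·21·25 = 2100; T₃T₄ = 21·25·38 = 19950.
Length 3: T₁..T₃: k=1: 0+2100+26·4·25=4700; k=2: 2184+0+26·21·25=15834 → min 4700 | T₂..T₄: k=2: 0+19950+4·21·38=23142; k=3: 2100+0+4·25·38=5900 → min 5900.
Top-level splits: k=1: (T₁..T₁)·(T₂..T₄) → 0+5900+26·4·38 = 9852; k=2: (T₁..T₂)·(T₃..T₄) → 2184+19950+26·21·38 = 42882; k=3: (T₁..T₃)·(T₄..T₄) → 4700+0+26·25·38 = 29400.
Best split is after T₁, i.e. k = 1.

1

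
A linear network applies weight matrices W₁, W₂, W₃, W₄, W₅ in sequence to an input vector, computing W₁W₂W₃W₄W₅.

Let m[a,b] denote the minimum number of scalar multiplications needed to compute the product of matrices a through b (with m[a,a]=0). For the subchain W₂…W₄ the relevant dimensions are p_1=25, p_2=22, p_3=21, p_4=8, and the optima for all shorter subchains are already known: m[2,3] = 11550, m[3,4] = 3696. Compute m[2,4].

m[2,4] = min over k∈[2,3] of m[2,k]+m[k+1,4]+p_{1}·p_k·p_{4}.
k=2: 0 + 3696 + 25·22·8 = 8096; k=3: 11550 + 0 + 25·21·8 = 15750.
Minimum: 8096 at k=2.

8096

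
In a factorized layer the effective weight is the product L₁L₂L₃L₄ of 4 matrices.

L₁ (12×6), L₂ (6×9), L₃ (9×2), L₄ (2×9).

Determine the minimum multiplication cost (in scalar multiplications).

468

Adjacent pairs: L₁L₂ = 12·6·9 = 648; L₂L₃ = 6·9·2 = 108; L₃L₄ = 9·2·9 = 162.
Length 3: L₁..L₃: k=1: 0+108+12·6·2=252; k=2: 648+0+12·9·2=864 → min 252 | L₂..L₄: k=2: 0+162+6·9·9=648; k=3: 108+0+6·2·9=216 → min 216.
Length 4: L₁..L₄: k=1: 0+216+12·6·9=864; k=2: 648+162+12·9·9=1782; k=3: 252+0+12·2·9=468 → min 468.
Optimal order: ((L₁(L₂L₃))L₄) with cost 468.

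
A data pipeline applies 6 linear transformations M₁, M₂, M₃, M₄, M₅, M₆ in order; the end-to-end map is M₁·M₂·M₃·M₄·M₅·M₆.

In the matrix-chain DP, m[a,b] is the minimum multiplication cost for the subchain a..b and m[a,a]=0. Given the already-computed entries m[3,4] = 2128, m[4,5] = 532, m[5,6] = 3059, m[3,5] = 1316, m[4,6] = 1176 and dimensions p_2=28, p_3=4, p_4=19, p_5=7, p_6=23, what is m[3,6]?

m[3,6] = min over k∈[3,5] of m[3,k]+m[k+1,6]+p_{2}·p_k·p_{6}.
k=3: 0 + 1176 + 28·4·23 = 3752; k=4: 2128 + 3059 + 28·19·23 = 17423; k=5: 1316 + 0 + 28·7·23 = 5824.
Minimum: 3752 at k=3.

3752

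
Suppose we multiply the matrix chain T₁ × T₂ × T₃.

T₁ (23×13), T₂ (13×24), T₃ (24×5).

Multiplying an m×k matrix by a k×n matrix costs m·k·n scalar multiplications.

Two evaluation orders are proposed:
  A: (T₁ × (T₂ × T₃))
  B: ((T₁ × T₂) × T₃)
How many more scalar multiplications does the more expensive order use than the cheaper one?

6881

Order A = (T₁ × (T₂ × T₃)): (T₂ × T₃): 13×24 by 24×5 → 13×5, cost 13·24·5 = 1560; (T₁ × (T₂ × T₃)): 23×13 by 13×5 → 23×5, cost 23·13·5 = 1495; cumulative 3055. Total 3055.
Order B = ((T₁ × T₂) × T₃): (T₁ × T₂): 23×13 by 13×24 → 23×24, cost 23·13·24 = 7176; ((T₁ × T₂) × T₃): 23×24 by 24×5 → 23×5, cost 23·24·5 = 2760; cumulative 9936. Total 9936.
Difference: |3055 − 9936| = 6881.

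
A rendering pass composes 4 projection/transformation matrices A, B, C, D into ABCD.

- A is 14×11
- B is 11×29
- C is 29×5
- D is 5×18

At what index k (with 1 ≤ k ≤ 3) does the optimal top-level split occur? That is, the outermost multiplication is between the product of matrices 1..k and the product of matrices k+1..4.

3

Adjacent pairs: AB = 14·11·29 = 4466; BC = 11·29·5 = 1595; CD = 29·5·18 = 2610.
Length 3: A..C: k=1: 0+1595+14·11·5=2365; k=2: 4466+0+14·29·5=6496 → min 2365 | B..D: k=2: 0+2610+11·29·18=8352; k=3: 1595+0+11·5·18=2585 → min 2585.
Top-level splits: k=1: (A..A)·(B..D) → 0+2585+14·11·18 = 5357; k=2: (A..B)·(C..D) → 4466+2610+14·29·18 = 14384; k=3: (A..C)·(D..D) → 2365+0+14·5·18 = 3625.
Best split is after C, i.e. k = 3.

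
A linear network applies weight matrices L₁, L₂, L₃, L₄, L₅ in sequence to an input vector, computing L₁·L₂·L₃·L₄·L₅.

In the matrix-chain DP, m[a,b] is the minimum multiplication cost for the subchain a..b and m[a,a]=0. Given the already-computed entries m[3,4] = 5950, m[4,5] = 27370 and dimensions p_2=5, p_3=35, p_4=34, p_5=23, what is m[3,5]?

m[3,5] = min over k∈[3,4] of m[3,k]+m[k+1,5]+p_{2}·p_k·p_{5}.
k=3: 0 + 27370 + 5·35·23 = 31395; k=4: 5950 + 0 + 5·34·23 = 9860.
Minimum: 9860 at k=4.

9860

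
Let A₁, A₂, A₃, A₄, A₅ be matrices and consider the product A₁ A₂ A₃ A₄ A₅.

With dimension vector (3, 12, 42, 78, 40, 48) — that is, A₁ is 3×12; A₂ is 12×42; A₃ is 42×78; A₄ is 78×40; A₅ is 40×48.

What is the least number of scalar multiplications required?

26460

Adjacent pairs: A₁A₂ = 3·12·42 = 1512; A₂A₃ = 12·42·78 = 39312; A₃A₄ = 42·78·40 = 131040; A₄A₅ = 78·40·48 = 149760.
Length 3: A₁..A₃: k=1: 0+39312+3·12·78=42120; k=2: 1512+0+3·42·78=11340 → min 11340 | A₂..A₄: k=2: 0+131040+12·42·40=151200; k=3: 39312+0+12·78·40=76752 → min 76752 | A₃..A₅: k=3: 0+149760+42·78·48=307008; k=4: 131040+0+42·40·48=211680 → min 211680.
Length 4: A₁..A₄: k=1: 0+76752+3·12·40=78192; k=2: 1512+131040+3·42·40=137592; k=3: 11340+0+3·78·40=20700 → min 20700 | A₂..A₅: k=2: 0+211680+12·42·48=235872; k=3: 39312+149760+12·78·48=234000; k=4: 76752+0+12·40·48=99792 → min 99792.
Length 5: A₁..A₅: k=1: 0+99792+3·12·48=101520; k=2: 1512+211680+3·42·48=219240; k=3: 11340+149760+3·78·48=172332; k=4: 20700+0+3·40·48=26460 → min 26460.
Optimal order: ((((A₁ A₂) A₃) A₄) A₅) with cost 26460.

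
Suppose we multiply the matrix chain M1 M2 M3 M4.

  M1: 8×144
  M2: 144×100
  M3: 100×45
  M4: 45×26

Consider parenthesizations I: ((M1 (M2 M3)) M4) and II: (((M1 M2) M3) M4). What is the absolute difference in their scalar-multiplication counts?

548640

Order I = ((M1 (M2 M3)) M4): (M2 M3): 144×100 by 100×45 → 144×45, cost 144·100·45 = 648000; (M1 (M2 M3)): 8×144 by 144×45 → 8×45, cost 8·144·45 = 51840; cumulative 699840; ((M1 (M2 M3)) M4): 8×45 by 45×26 → 8×26, cost 8·45·26 = 9360; cumulative 709200. Total 709200.
Order II = (((M1 M2) M3) M4): (M1 M2): 8×144 by 144×100 → 8×100, cost 8·144·100 = 115200; ((M1 M2) M3): 8×100 by 100×45 → 8×45, cost 8·100·45 = 36000; cumulative 151200; (((M1 M2) M3) M4): 8×45 by 45×26 → 8×26, cost 8·45·26 = 9360; cumulative 160560. Total 160560.
Difference: |709200 − 160560| = 548640.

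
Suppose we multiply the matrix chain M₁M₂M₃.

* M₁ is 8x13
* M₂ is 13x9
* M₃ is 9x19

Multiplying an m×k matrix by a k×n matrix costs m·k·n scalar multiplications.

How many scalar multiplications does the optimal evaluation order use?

Order (M₁(M₂M₃)): (M₂M₃): 13×9 by 9×19 → 13×19, cost 13·9·19 = 2223; (M₁(M₂M₃)): 8×13 by 13×19 → 8×19, cost 8·13·19 = 1976; cumulative 4199. Total 4199.
Order ((M₁M₂)M₃): (M₁M₂): 8×13 by 13×9 → 8×9, cost 8·13·9 = 936; ((M₁M₂)M₃): 8×9 by 9×19 → 8×19, cost 8·9·19 = 1368; cumulative 2304. Total 2304.
Minimum: 2304.

2304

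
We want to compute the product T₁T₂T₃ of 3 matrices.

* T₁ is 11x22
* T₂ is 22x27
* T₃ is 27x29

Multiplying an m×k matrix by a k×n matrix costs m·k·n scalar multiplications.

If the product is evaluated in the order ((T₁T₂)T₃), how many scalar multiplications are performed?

15147

(T₁T₂): 11×22 by 22×27 → 11×27, cost 11·22·27 = 6534
((T₁T₂)T₃): 11×27 by 27×29 → 11×29, cost 11·27·29 = 8613; cumulative 15147
Total: 15147 scalar multiplications.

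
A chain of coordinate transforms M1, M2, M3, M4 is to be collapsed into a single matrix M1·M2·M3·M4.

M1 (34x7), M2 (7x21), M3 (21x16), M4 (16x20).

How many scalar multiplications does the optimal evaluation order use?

9352

Adjacent pairs: M1M2 = 34·7·21 = 4998; M2M3 = 7·21·16 = 2352; M3M4 = 21·16·20 = 6720.
Length 3: M1..M3: k=1: 0+2352+34·7·16=6160; k=2: 4998+0+34·21·16=16422 → min 6160 | M2..M4: k=2: 0+6720+7·21·20=9660; k=3: 2352+0+7·16·20=4592 → min 4592.
Length 4: M1..M4: k=1: 0+4592+34·7·20=9352; k=2: 4998+6720+34·21·20=25998; k=3: 6160+0+34·16·20=17040 → min 9352.
Optimal order: (M1·((M2·M3)·M4)) with cost 9352.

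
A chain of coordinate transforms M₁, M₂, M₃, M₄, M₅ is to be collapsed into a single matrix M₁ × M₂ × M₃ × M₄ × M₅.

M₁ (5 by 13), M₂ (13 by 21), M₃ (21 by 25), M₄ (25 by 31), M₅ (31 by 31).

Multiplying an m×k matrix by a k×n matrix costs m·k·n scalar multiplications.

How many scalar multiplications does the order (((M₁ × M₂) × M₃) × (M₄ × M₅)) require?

31890

(M₁ × M₂): 5×13 by 13×21 → 5×21, cost 5·13·21 = 1365
((M₁ × M₂) × M₃): 5×21 by 21×25 → 5×25, cost 5·21·25 = 2625; cumulative 3990
(M₄ × M₅): 25×31 by 31×31 → 25×31, cost 25·31·31 = 24025
(((M₁ × M₂) × M₃) × (M₄ × M₅)): 5×25 by 25×31 → 5×31, cost 5·25·31 = 3875; cumulative 31890
Total: 31890 scalar multiplications.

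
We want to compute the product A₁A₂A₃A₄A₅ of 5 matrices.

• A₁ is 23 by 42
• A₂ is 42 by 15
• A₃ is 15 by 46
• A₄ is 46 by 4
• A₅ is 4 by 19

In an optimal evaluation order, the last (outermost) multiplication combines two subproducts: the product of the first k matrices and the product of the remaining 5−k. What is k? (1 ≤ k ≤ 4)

4

Adjacent pairs: A₁A₂ = 23·42·15 = 14490; A₂A₃ = 42·15·46 = 28980; A₃A₄ = 15·46·4 = 2760; A₄A₅ = 46·4·19 = 3496.
Length 3: A₁..A₃: k=1: 0+28980+23·42·46=73416; k=2: 14490+0+23·15·46=30360 → min 30360 | A₂..A₄: k=2: 0+2760+42·15·4=5280; k=3: 28980+0+42·46·4=36708 → min 5280 | A₃..A₅: k=3: 0+3496+15·46·19=16606; k=4: 2760+0+15·4·19=3900 → min 3900.
Length 4: A₁..A₄: k=1: 0+5280+23·42·4=9144; k=2: 14490+2760+23·15·4=18630; k=3: 30360+0+23·46·4=34592 → min 9144 | A₂..A₅: k=2: 0+3900+42·15·19=15870; k=3: 28980+3496+42·46·19=69184; k=4: 5280+0+42·4·19=8472 → min 8472.
Top-level splits: k=1: (A₁..A₁)·(A₂..A₅) → 0+8472+23·42·19 = 26826; k=2: (A₁..A₂)·(A₃..A₅) → 14490+3900+23·15·19 = 24945; k=3: (A₁..A₃)·(A₄..A₅) → 30360+3496+23·46·19 = 53958; k=4: (A₁..A₄)·(A₅..A₅) → 9144+0+23·4·19 = 10892.
Best split is after A₄, i.e. k = 4.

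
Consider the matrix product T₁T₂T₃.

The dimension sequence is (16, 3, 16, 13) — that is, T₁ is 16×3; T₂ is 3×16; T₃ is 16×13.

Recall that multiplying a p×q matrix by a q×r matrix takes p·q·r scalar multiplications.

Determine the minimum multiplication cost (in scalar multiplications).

Order (T₁(T₂T₃)): (T₂T₃): 3×16 by 16×13 → 3×13, cost 3·16·13 = 624; (T₁(T₂T₃)): 16×3 by 3×13 → 16×13, cost 16·3·13 = 624; cumulative 1248. Total 1248.
Order ((T₁T₂)T₃): (T₁T₂): 16×3 by 3×16 → 16×16, cost 16·3·16 = 768; ((T₁T₂)T₃): 16×16 by 16×13 → 16×13, cost 16·16·13 = 3328; cumulative 4096. Total 4096.
Minimum: 1248.

1248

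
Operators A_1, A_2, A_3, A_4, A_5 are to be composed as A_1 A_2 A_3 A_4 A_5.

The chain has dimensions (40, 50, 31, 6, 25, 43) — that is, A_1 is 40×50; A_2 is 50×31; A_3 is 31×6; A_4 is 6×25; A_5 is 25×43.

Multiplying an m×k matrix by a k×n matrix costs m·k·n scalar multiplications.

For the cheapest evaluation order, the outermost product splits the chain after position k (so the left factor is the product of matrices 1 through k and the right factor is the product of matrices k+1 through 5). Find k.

Adjacent pairs: A_1A_2 = 40·50·31 = 62000; A_2A_3 = 50·31·6 = 9300; A_3A_4 = 31·6·25 = 4650; A_4A_5 = 6·25·43 = 6450.
Length 3: A_1..A_3: k=1: 0+9300+40·50·6=21300; k=2: 62000+0+40·31·6=69440 → min 21300 | A_2..A_4: k=2: 0+4650+50·31·25=43400; k=3: 9300+0+50·6·25=16800 → min 16800 | A_3..A_5: k=3: 0+6450+31·6·43=14448; k=4: 4650+0+31·25·43=37975 → min 14448.
Length 4: A_1..A_4: k=1: 0+16800+40·50·25=66800; k=2: 62000+4650+40·31·25=97650; k=3: 21300+0+40·6·25=27300 → min 27300 | A_2..A_5: k=2: 0+14448+50·31·43=81098; k=3: 9300+6450+50·6·43=28650; k=4: 16800+0+50·25·43=70550 → min 28650.
Top-level splits: k=1: (A_1..A_1)·(A_2..A_5) → 0+28650+40·50·43 = 114650; k=2: (A_1..A_2)·(A_3..A_5) → 62000+14448+40·31·43 = 129768; k=3: (A_1..A_3)·(A_4..A_5) → 21300+6450+40·6·43 = 38070; k=4: (A_1..A_4)·(A_5..A_5) → 27300+0+40·25·43 = 70300.
Best split is after A_3, i.e. k = 3.

3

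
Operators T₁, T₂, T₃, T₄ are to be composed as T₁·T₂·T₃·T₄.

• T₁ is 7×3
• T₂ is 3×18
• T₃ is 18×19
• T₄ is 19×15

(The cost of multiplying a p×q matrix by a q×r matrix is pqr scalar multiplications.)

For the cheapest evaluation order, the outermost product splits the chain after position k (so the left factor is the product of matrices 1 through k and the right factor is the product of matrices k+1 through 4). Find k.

Adjacent pairs: T₁T₂ = 7·3·18 = 378; T₂T₃ = 3·18·19 = 1026; T₃T₄ = 18·19·15 = 5130.
Length 3: T₁..T₃: k=1: 0+1026+7·3·19=1425; k=2: 378+0+7·18·19=2772 → min 1425 | T₂..T₄: k=2: 0+5130+3·18·15=5940; k=3: 1026+0+3·19·15=1881 → min 1881.
Top-level splits: k=1: (T₁..T₁)·(T₂..T₄) → 0+1881+7·3·15 = 2196; k=2: (T₁..T₂)·(T₃..T₄) → 378+5130+7·18·15 = 7398; k=3: (T₁..T₃)·(T₄..T₄) → 1425+0+7·19·15 = 3420.
Best split is after T₁, i.e. k = 1.

1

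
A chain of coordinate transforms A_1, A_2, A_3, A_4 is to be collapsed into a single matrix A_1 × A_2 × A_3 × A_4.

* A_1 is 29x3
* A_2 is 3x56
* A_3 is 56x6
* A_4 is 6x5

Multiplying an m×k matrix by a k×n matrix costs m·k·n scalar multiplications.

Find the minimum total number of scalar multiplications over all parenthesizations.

Adjacent pairs: A_1A_2 = 29·3·56 = 4872; A_2A_3 = 3·56·6 = 1008; A_3A_4 = 56·6·5 = 1680.
Length 3: A_1..A_3: k=1: 0+1008+29·3·6=1530; k=2: 4872+0+29·56·6=14616 → min 1530 | A_2..A_4: k=2: 0+1680+3·56·5=2520; k=3: 1008+0+3·6·5=1098 → min 1098.
Length 4: A_1..A_4: k=1: 0+1098+29·3·5=1533; k=2: 4872+1680+29·56·5=14672; k=3: 1530+0+29·6·5=2400 → min 1533.
Optimal order: (A_1 × ((A_2 × A_3) × A_4)) with cost 1533.

1533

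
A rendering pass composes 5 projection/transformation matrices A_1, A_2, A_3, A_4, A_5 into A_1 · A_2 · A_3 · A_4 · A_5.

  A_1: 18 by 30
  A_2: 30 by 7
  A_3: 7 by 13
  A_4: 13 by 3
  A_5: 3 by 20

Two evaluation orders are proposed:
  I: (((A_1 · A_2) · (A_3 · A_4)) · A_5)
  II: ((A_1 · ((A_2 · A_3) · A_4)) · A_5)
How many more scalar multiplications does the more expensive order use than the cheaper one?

1089

Order I = (((A_1 · A_2) · (A_3 · A_4)) · A_5): (A_1 · A_2): 18×30 by 30×7 → 18×7, cost 18·30·7 = 3780; (A_3 · A_4): 7×13 by 13×3 → 7×3, cost 7·13·3 = 273; ((A_1 · A_2) · (A_3 · A_4)): 18×7 by 7×3 → 18×3, cost 18·7·3 = 378; cumulative 4431; (((A_1 · A_2) · (A_3 · A_4)) · A_5): 18×3 by 3×20 → 18×20, cost 18·3·20 = 1080; cumulative 5511. Total 5511.
Order II = ((A_1 · ((A_2 · A_3) · A_4)) · A_5): (A_2 · A_3): 30×7 by 7×13 → 30×13, cost 30·7·13 = 2730; ((A_2 · A_3) · A_4): 30×13 by 13×3 → 30×3, cost 30·13·3 = 1170; cumulative 3900; (A_1 · ((A_2 · A_3) · A_4)): 18×30 by 30×3 → 18×3, cost 18·30·3 = 1620; cumulative 5520; ((A_1 · ((A_2 · A_3) · A_4)) · A_5): 18×3 by 3×20 → 18×20, cost 18·3·20 = 1080; cumulative 6600. Total 6600.
Difference: |5511 − 6600| = 1089.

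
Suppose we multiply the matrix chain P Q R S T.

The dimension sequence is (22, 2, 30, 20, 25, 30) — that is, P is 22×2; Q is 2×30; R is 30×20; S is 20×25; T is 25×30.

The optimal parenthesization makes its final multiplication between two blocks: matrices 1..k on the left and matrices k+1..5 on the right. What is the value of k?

Adjacent pairs: PQ = 22·2·30 = 1320; QR = 2·30·20 = 1200; RS = 30·20·25 = 15000; ST = 20·25·30 = 15000.
Length 3: P..R: k=1: 0+1200+22·2·20=2080; k=2: 1320+0+22·30·20=14520 → min 2080 | Q..S: k=2: 0+15000+2·30·25=16500; k=3: 1200+0+2·20·25=2200 → min 2200 | R..T: k=3: 0+15000+30·20·30=33000; k=4: 15000+0+30·25·30=37500 → min 33000.
Length 4: P..S: k=1: 0+2200+22·2·25=3300; k=2: 1320+15000+22·30·25=32820; k=3: 2080+0+22·20·25=13080 → min 3300 | Q..T: k=2: 0+33000+2·30·30=34800; k=3: 1200+15000+2·20·30=17400; k=4: 2200+0+2·25·30=3700 → min 3700.
Top-level splits: k=1: (P..P)·(Q..T) → 0+3700+22·2·30 = 5020; k=2: (P..Q)·(R..T) → 1320+33000+22·30·30 = 54120; k=3: (P..R)·(S..T) → 2080+15000+22·20·30 = 30280; k=4: (P..S)·(T..T) → 3300+0+22·25·30 = 19800.
Best split is after P, i.e. k = 1.

1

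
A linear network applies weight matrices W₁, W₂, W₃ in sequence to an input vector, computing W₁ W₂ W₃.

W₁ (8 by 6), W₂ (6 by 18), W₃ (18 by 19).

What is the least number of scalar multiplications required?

Order (W₁ (W₂ W₃)): (W₂ W₃): 6×18 by 18×19 → 6×19, cost 6·18·19 = 2052; (W₁ (W₂ W₃)): 8×6 by 6×19 → 8×19, cost 8·6·19 = 912; cumulative 2964. Total 2964.
Order ((W₁ W₂) W₃): (W₁ W₂): 8×6 by 6×18 → 8×18, cost 8·6·18 = 864; ((W₁ W₂) W₃): 8×18 by 18×19 → 8×19, cost 8·18·19 = 2736; cumulative 3600. Total 3600.
Minimum: 2964.

2964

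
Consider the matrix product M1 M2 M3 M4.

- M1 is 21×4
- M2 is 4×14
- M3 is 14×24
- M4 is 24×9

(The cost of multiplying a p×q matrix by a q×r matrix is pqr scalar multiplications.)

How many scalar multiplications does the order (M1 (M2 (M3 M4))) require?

(M3 M4): 14×24 by 24×9 → 14×9, cost 14·24·9 = 3024
(M2 (M3 M4)): 4×14 by 14×9 → 4×9, cost 4·14·9 = 504; cumulative 3528
(M1 (M2 (M3 M4))): 21×4 by 4×9 → 21×9, cost 21·4·9 = 756; cumulative 4284
Total: 4284 scalar multiplications.

4284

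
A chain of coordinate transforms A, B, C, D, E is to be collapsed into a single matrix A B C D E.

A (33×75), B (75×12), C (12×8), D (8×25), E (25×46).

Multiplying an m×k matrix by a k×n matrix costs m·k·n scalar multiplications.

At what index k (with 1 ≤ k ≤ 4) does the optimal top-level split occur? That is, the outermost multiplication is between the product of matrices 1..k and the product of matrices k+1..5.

3

Adjacent pairs: AB = 33·75·12 = 29700; BC = 75·12·8 = 7200; CD = 12·8·25 = 2400; DE = 8·25·46 = 9200.
Length 3: A..C: k=1: 0+7200+33·75·8=27000; k=2: 29700+0+33·12·8=32868 → min 27000 | B..D: k=2: 0+2400+75·12·25=24900; k=3: 7200+0+75·8·25=22200 → min 22200 | C..E: k=3: 0+9200+12·8·46=13616; k=4: 2400+0+12·25·46=16200 → min 13616.
Length 4: A..D: k=1: 0+22200+33·75·25=84075; k=2: 29700+2400+33·12·25=42000; k=3: 27000+0+33·8·25=33600 → min 33600 | B..E: k=2: 0+13616+75·12·46=55016; k=3: 7200+9200+75·8·46=44000; k=4: 22200+0+75·25·46=108450 → min 44000.
Top-level splits: k=1: (A..A)·(B..E) → 0+44000+33·75·46 = 157850; k=2: (A..B)·(C..E) → 29700+13616+33·12·46 = 61532; k=3: (A..C)·(D..E) → 27000+9200+33·8·46 = 48344; k=4: (A..D)·(E..E) → 33600+0+33·25·46 = 71550.
Best split is after C, i.e. k = 3.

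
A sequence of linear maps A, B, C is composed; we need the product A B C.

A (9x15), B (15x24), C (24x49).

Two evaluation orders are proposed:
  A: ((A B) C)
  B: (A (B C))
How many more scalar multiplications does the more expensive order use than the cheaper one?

10431

Order A = ((A B) C): (A B): 9×15 by 15×24 → 9×24, cost 9·15·24 = 3240; ((A B) C): 9×24 by 24×49 → 9×49, cost 9·24·49 = 10584; cumulative 13824. Total 13824.
Order B = (A (B C)): (B C): 15×24 by 24×49 → 15×49, cost 15·24·49 = 17640; (A (B C)): 9×15 by 15×49 → 9×49, cost 9·15·49 = 6615; cumulative 24255. Total 24255.
Difference: |13824 − 24255| = 10431.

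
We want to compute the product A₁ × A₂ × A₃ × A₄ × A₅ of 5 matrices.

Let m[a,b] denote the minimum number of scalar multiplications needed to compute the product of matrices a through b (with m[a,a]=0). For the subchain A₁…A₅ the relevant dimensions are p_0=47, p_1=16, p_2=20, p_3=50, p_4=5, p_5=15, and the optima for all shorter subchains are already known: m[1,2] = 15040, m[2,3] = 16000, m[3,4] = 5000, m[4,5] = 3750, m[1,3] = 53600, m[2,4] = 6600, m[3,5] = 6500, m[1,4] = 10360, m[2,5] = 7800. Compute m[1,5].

m[1,5] = min over k∈[1,4] of m[1,k]+m[k+1,5]+p_{0}·p_k·p_{5}.
k=1: 0 + 7800 + 47·16·15 = 19080; k=2: 15040 + 6500 + 47·20·15 = 35640; k=3: 53600 + 3750 + 47·50·15 = 92600; k=4: 10360 + 0 + 47·5·15 = 13885.
Minimum: 13885 at k=4.

13885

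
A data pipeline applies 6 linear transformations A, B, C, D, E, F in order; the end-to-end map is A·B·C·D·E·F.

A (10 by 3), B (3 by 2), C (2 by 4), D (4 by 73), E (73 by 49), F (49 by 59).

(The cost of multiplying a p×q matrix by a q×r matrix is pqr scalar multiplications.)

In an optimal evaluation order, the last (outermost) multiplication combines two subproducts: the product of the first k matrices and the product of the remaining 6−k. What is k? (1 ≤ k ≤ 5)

Adjacent pairs: AB = 10·3·2 = 60; BC = 3·2·4 = 24; CD = 2·4·73 = 584; DE = 4·73·49 = 14308; EF = 73·49·59 = 211043.
Length 3: A..C: k=1: 0+24+10·3·4=144; k=2: 60+0+10·2·4=140 → min 140 | B..D: k=2: 0+584+3·2·73=1022; k=3: 24+0+3·4·73=900 → min 900 | C..E: k=3: 0+14308+2·4·49=14700; k=4: 584+0+2·73·49=7738 → min 7738 | D..F: k=4: 0+211043+4·73·59=228271; k=5: 14308+0+4·49·59=25872 → min 25872.
Length 4: A..D: k=1: 0+900+10·3·73=3090; k=2: 60+584+10·2·73=2104; k=3: 140+0+10·4·73=3060 → min 2104 | B..E: k=2: 0+7738+3·2·49=8032; k=3: 24+14308+3·4·49=14920; k=4: 900+0+3·73·49=11631 → min 8032 | C..F: k=3: 0+25872+2·4·59=26344; k=4: 584+211043+2·73·59=220241; k=5: 7738+0+2·49·59=13520 → min 13520.
Length 5: A..E: k=1: 0+8032+10·3·49=9502; k=2: 60+7738+10·2·49=8778; k=3: 140+14308+10·4·49=16408; k=4: 2104+0+10·73·49=37874 → min 8778 | B..F: k=2: 0+13520+3·2·59=13874; k=3: 24+25872+3·4·59=26604; k=4: 900+211043+3·73·59=224864; k=5: 8032+0+3·49·59=16705 → min 13874.
Top-level splits: k=1: (A..A)·(B..F) → 0+13874+10·3·59 = 15644; k=2: (A..B)·(C..F) → 60+13520+10·2·59 = 14760; k=3: (A..C)·(D..F) → 140+25872+10·4·59 = 28372; k=4: (A..D)·(E..F) → 2104+211043+10·73·59 = 256217; k=5: (A..E)·(F..F) → 8778+0+10·49·59 = 37688.
Best split is after B, i.e. k = 2.

2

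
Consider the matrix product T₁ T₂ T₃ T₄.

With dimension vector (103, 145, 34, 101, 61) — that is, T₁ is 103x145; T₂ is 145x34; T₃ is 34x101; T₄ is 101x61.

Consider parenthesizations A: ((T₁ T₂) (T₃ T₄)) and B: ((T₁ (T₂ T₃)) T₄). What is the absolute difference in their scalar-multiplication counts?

1710062

Order A = ((T₁ T₂) (T₃ T₄)): (T₁ T₂): 103×145 by 145×34 → 103×34, cost 103·145·34 = 507790; (T₃ T₄): 34×101 by 101×61 → 34×61, cost 34·101·61 = 209474; ((T₁ T₂) (T₃ T₄)): 103×34 by 34×61 → 103×61, cost 103·34·61 = 213622; cumulative 930886. Total 930886.
Order B = ((T₁ (T₂ T₃)) T₄): (T₂ T₃): 145×34 by 34×101 → 145×101, cost 145·34·101 = 497930; (T₁ (T₂ T₃)): 103×145 by 145×101 → 103×101, cost 103·145·101 = 1508435; cumulative 2006365; ((T₁ (T₂ T₃)) T₄): 103×101 by 101×61 → 103×61, cost 103·101·61 = 634583; cumulative 2640948. Total 2640948.
Difference: |930886 − 2640948| = 1710062.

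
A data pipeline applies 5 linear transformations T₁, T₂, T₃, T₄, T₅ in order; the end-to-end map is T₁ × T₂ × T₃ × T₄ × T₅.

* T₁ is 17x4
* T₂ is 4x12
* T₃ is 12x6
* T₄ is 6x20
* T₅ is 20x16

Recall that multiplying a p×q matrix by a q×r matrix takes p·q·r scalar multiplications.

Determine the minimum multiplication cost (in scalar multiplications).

Adjacent pairs: T₁T₂ = 17·4·12 = 816; T₂T₃ = 4·12·6 = 288; T₃T₄ = 12·6·20 = 1440; T₄T₅ = 6·20·16 = 1920.
Length 3: T₁..T₃: k=1: 0+288+17·4·6=696; k=2: 816+0+17·12·6=2040 → min 696 | T₂..T₄: k=2: 0+1440+4·12·20=2400; k=3: 288+0+4·6·20=768 → min 768 | T₃..T₅: k=3: 0+1920+12·6·16=3072; k=4: 1440+0+12·20·16=5280 → min 3072.
Length 4: T₁..T₄: k=1: 0+768+17·4·20=2128; k=2: 816+1440+17·12·20=6336; k=3: 696+0+17·6·20=2736 → min 2128 | T₂..T₅: k=2: 0+3072+4·12·16=3840; k=3: 288+1920+4·6·16=2592; k=4: 768+0+4·20·16=2048 → min 2048.
Length 5: T₁..T₅: k=1: 0+2048+17·4·16=3136; k=2: 816+3072+17·12·16=7152; k=3: 696+1920+17·6·16=4248; k=4: 2128+0+17·20·16=7568 → min 3136.
Optimal order: (T₁ × (((T₂ × T₃) × T₄) × T₅)) with cost 3136.

3136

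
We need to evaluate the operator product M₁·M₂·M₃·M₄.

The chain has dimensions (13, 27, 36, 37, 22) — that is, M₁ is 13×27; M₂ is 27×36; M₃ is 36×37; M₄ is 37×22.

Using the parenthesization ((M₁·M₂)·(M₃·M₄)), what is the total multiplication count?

52236

(M₁·M₂): 13×27 by 27×36 → 13×36, cost 13·27·36 = 12636
(M₃·M₄): 36×37 by 37×22 → 36×22, cost 36·37·22 = 29304
((M₁·M₂)·(M₃·M₄)): 13×36 by 36×22 → 13×22, cost 13·36·22 = 10296; cumulative 52236
Total: 52236 scalar multiplications.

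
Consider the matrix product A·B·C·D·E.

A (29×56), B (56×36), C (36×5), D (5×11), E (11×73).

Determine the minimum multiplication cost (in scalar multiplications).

Adjacent pairs: AB = 29·56·36 = 58464; BC = 56·36·5 = 10080; CD = 36·5·11 = 1980; DE = 5·11·73 = 4015.
Length 3: A..C: k=1: 0+10080+29·56·5=18200; k=2: 58464+0+29·36·5=63684 → min 18200 | B..D: k=2: 0+1980+56·36·11=24156; k=3: 10080+0+56·5·11=13160 → min 13160 | C..E: k=3: 0+4015+36·5·73=17155; k=4: 1980+0+36·11·73=30888 → min 17155.
Length 4: A..D: k=1: 0+13160+29·56·11=31024; k=2: 58464+1980+29·36·11=71928; k=3: 18200+0+29·5·11=19795 → min 19795 | B..E: k=2: 0+17155+56·36·73=164323; k=3: 10080+4015+56·5·73=34535; k=4: 13160+0+56·11·73=58128 → min 34535.
Length 5: A..E: k=1: 0+34535+29·56·73=153087; k=2: 58464+17155+29·36·73=151831; k=3: 18200+4015+29·5·73=32800; k=4: 19795+0+29·11·73=43082 → min 32800.
Optimal order: ((A·(B·C))·(D·E)) with cost 32800.

32800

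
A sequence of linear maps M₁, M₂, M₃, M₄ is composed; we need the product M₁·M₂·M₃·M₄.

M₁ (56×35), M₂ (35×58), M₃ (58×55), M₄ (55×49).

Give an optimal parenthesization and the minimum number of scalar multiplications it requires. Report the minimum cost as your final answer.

302015

Adjacent pairs: M₁M₂ = 56·35·58 = 113680; M₂M₃ = 35·58·55 = 111650; M₃M₄ = 58·55·49 = 156310.
Length 3: M₁..M₃: k=1: 0+111650+56·35·55=219450; k=2: 113680+0+56·58·55=292320 → min 219450 | M₂..M₄: k=2: 0+156310+35·58·49=255780; k=3: 111650+0+35·55·49=205975 → min 205975.
Length 4: M₁..M₄: k=1: 0+205975+56·35·49=302015; k=2: 113680+156310+56·58·49=429142; k=3: 219450+0+56·55·49=370370 → min 302015.
Optimal parenthesization: (M₁·((M₂·M₃)·M₄)) with cost 302015.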